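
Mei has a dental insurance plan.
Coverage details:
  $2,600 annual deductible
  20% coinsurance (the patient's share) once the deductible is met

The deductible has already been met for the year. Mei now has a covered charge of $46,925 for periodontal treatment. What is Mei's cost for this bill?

The deductible is already satisfied, so the full bill goes to coinsurance.
20% of $46,925 = $9,385 falls to the patient.

$9,385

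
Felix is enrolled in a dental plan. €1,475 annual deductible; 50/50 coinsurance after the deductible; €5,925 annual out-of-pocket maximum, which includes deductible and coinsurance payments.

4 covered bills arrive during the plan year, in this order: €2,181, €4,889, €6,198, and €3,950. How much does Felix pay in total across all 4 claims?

#1 (€2,181): €1,475 to deductible, leaving €706; patient's 50% is €353. Patient pays €1,828; OOP now €1,828.
#2 (€4,889): 50% coinsurance on €4,889 = €2,444.50. Patient pays €2,444.50; OOP now €4,272.50.
#3 (€6,198): deductible already satisfied, so patient's share is 50% × €6,198 = €3,099. OOP would hit €7,371.50 > €5,925, so the cap limits the patient to €5,925 − €4,272.50 = €1,652.50.
#4 (€3,950): deductible already satisfied, so patient's share is 50% × €3,950 = €1,975. That would push OOP to €7,900, over the €5,925 cap, so patient pays €5,925 − €5,925 = €0.
Total paid by the patient: €1,828 + €2,444.50 + €1,652.50 + €0 = €5,925.

€5,925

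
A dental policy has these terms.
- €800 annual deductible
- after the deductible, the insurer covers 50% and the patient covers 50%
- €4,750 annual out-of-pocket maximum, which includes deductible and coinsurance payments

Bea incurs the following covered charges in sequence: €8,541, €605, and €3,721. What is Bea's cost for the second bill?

€79.50

#1 (€8,541): deductible takes €800, €7,741 remains; 50% of €7,741 = €3,870.50. Patient pays €4,670.50; OOP now €4,670.50.
#2 (€605): deductible met; 50% of €605 = €302.50. OOP would hit €4,973 > €4,750, so the cap limits the patient to €4,750 − €4,670.50 = €79.50.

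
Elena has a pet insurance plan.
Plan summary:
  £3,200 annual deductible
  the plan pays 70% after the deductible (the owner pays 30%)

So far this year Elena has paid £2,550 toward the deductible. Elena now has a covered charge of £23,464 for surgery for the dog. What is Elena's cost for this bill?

Deductible still to meet: £3,200 − £2,550 = £650.
That leaves £23,464 − £650 = £22,814 for coinsurance.
30% of £22,814 = £6,844.20 falls to the owner.
So the owner owes £650 + £6,844.20 = £7,494.20.

£7,494.20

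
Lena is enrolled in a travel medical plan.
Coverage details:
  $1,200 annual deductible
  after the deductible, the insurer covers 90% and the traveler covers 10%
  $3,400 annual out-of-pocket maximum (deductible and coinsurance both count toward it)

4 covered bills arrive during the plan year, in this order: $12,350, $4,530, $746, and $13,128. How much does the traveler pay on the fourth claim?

Claim 1 — $12,350: $1,200 finishes the deductible; $11,150 goes to coinsurance; traveler's 10% is $1,115. Traveler pays $2,315; OOP now $2,315.
Claim 2 — $4,530: deductible already satisfied, so traveler's share is 10% × $4,530 = $453. Traveler owes $453 (running OOP $2,768).
Claim 3 — $746: deductible already satisfied, so traveler's share is 10% × $746 = $74.60. Traveler pays $74.60; OOP now $2,842.60.
Claim 4 — $13,128: deductible met; 10% of $13,128 = $1,312.80. Adding that to $2,842.60 gives $4,155.40, past the $3,400 cap; traveler pays only $3,400 − $2,842.60 = $557.40.

$557.40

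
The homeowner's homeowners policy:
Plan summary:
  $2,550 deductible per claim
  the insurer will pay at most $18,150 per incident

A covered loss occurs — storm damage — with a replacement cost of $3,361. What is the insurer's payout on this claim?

$811

After the deductible, $3,361 − $2,550 = $811 remains.
$811 is within the $18,150 limit, so the insurer pays $811.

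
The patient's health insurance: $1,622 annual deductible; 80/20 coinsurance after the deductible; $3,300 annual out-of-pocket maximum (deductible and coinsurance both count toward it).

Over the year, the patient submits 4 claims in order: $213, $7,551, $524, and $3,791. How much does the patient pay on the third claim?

Claim 1 ($213): fully absorbed by the deductible. Patient pays $213; OOP now $213.
Claim 2 ($7,551): $1,409 finishes the deductible; $6,142 goes to coinsurance; patient's 20% is $1,228.40. Cost to patient: $2,637.40. OOP to date $2,850.40.
Claim 3 ($524): 20% coinsurance on $524 = $104.80. Patient pays $104.80; OOP now $2,955.20.

$104.80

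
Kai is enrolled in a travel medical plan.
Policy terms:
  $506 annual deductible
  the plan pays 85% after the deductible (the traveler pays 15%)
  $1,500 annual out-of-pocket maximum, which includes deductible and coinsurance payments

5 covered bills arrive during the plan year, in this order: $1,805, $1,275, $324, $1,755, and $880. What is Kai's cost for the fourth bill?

#1 ($1,805): $506 to deductible, leaving $1,299; 15% of $1,299 = $194.85. Cost to traveler: $700.85. OOP to date $700.85.
#2 ($1,275): deductible already satisfied, so traveler's share is 15% × $1,275 = $191.25. Cost to traveler: $191.25. OOP to date $892.10.
#3 ($324): deductible already satisfied, so traveler's share is 15% × $324 = $48.60. Cost to traveler: $48.60. OOP to date $940.70.
#4 ($1,755): deductible met; 15% of $1,755 = $263.25. Cost to traveler: $263.25. OOP to date $1,203.95.

$263.25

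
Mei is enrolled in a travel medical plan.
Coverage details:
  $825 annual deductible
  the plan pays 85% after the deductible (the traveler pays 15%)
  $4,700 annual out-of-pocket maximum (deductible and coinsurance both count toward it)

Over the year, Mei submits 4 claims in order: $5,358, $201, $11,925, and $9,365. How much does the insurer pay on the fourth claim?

$7,988.85

Claim 1 — $5,358: $825 finishes the deductible; $4,533 goes to coinsurance; traveler's 15% is $679.95. Cost to traveler: $1,504.95. OOP to date $1,504.95. Insurer: $5,358 − $1,504.95 = $3,853.05.
Claim 2 — $201: 15% coinsurance on $201 = $30.15. Traveler pays $30.15; OOP now $1,535.10. Plan pays $201 − $30.15 = $170.85.
Claim 3 — $11,925: 15% coinsurance on $11,925 = $1,788.75. Traveler pays $1,788.75; OOP now $3,323.85. Plan pays $11,925 − $1,788.75 = $10,136.25.
Claim 4 — $9,365: deductible met; 15% of $9,365 = $1,404.75. That would push OOP to $4,728.60, over the $4,700 cap, so traveler pays $4,700 − $3,323.85 = $1,376.15. Plan pays $9,365 − $1,376.15 = $7,988.85.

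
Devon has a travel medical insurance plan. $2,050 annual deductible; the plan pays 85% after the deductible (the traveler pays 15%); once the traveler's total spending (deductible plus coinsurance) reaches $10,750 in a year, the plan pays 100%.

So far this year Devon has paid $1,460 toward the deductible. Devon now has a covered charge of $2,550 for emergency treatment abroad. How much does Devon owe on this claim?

$884

$1,460 of the $2,050 deductible is already met, leaving $590.
The remaining $1,960 (= $2,550 − $590) moves to coinsurance.
Coinsurance: $1,960 × 15% = $294.
That puts the traveler's cost at $590 + $294 = $884 before any cap.
Cumulative spending $1,460 + $884 = $2,344 stays under the $10,750 maximum.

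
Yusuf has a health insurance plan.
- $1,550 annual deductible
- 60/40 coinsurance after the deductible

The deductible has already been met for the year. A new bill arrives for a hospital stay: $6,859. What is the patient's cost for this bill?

The deductible is already satisfied, so the full bill goes to coinsurance.
Patient's 40% share of $6,859 is $2,743.60.

$2,743.60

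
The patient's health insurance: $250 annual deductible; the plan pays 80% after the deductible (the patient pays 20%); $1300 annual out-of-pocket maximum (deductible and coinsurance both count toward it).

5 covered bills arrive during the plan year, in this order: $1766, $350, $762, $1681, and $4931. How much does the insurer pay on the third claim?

Claim 1 — $1766: deductible takes $250, $1516 remains; 20% of $1516 = $303.20. Patient pays $553.20; OOP now $553.20. Insurer: $1766 − $553.20 = $1212.80.
Claim 2 — $350: deductible met; 20% of $350 = $70. Patient pays $70; OOP now $623.20. Insurer: $350 − $70 = $280.
Claim 3 — $762: deductible met; 20% of $762 = $152.40. Cost to patient: $152.40. OOP to date $775.60. Plan pays $762 − $152.40 = $609.60.

$609.60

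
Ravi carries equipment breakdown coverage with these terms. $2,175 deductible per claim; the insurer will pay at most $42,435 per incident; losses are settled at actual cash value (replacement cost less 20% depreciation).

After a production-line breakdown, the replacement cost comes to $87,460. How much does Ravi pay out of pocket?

Depreciate 20%: the covered value is $87,460 × 0.8 = $69,968.
Less the $2,175 deductible: $69,968 − $2,175 = $67,793.
Since $67,793 > $42,435, the payout is capped at $42,435.
The business owner bears the rest of the original loss: $87,460 − $42,435 = $45,025.

$45,025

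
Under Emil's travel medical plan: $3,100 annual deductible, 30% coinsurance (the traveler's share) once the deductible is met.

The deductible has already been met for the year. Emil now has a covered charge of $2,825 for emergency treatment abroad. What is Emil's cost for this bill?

With the deductible met, the entire $2,825 is subject to coinsurance.
Traveler's 30% share of $2,825 is $847.50.

$847.50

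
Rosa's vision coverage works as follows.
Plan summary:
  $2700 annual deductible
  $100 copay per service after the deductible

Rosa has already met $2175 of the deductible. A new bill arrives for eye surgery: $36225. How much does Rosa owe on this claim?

Remaining deductible: $2700 − $2175 = $525.
The remaining $35700 (= $36225 − $525) moves to the copay.
Copay on this service: $100.
Member responsibility: $525 + $100 = $625.

$625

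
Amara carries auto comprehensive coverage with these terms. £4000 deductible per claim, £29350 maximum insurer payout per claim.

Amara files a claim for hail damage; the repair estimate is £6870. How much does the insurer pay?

After the deductible, £6870 − £4000 = £2870 remains.
£2870 ≤ £29350, so the limit doesn't bind; insurer pays £2870.

£2870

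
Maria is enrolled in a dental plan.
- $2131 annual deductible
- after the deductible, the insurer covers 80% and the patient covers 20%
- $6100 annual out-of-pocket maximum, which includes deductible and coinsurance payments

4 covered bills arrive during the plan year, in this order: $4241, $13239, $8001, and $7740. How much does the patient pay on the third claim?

Claim 1 ($4241): $2131 finishes the deductible; $2110 goes to coinsurance; patient's 20% is $422. Patient owes $2553 (running OOP $2553).
Claim 2 ($13239): deductible already satisfied, so patient's share is 20% × $13239 = $2647.80. Cost to patient: $2647.80. OOP to date $5200.80.
Claim 3 ($8001): deductible already satisfied, so patient's share is 20% × $8001 = $1600.20. OOP would hit $6801 > $6100, so the cap limits the patient to $6100 − $5200.80 = $899.20.

$899.20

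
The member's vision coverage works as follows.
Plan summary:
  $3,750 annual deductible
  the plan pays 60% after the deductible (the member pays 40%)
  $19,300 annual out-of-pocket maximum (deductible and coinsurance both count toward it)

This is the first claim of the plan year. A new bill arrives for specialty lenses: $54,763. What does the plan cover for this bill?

Nothing has been paid toward the $3,750 deductible, so the first $3,750 of this charge is applied there.
After the $3,750 deductible portion, $54,763 − $3,750 = $51,013 is subject to coinsurance.
Member's 40% share of $51,013 is $20,405.20.
Member responsibility before any cap: $3,750 + $20,405.20 = $24,155.20.
Adding $24,155.20 to the $0 already spent would give $24,155.20, which exceeds the $19,300 cap; the member pays just $19,300 − $0 = $19,300.
The plan picks up $54,763 − $19,300 = $35,463.

$35,463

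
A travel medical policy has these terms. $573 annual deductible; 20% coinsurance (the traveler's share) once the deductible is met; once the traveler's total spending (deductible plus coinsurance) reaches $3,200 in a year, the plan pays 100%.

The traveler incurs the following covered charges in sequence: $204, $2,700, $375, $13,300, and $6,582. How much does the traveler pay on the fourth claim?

$2,085.80

#1 ($204): entire amount goes to the deductible. Traveler owes $204 (running OOP $204).
#2 ($2,700): deductible takes $369, $2,331 remains; traveler's 20% is $466.20. Traveler pays $835.20; OOP now $1,039.20.
#3 ($375): deductible met; 20% of $375 = $75. Cost to traveler: $75. OOP to date $1,114.20.
#4 ($13,300): deductible already satisfied, so traveler's share is 20% × $13,300 = $2,660. OOP would hit $3,774.20 > $3,200, so the cap limits the traveler to $3,200 − $1,114.20 = $2,085.80.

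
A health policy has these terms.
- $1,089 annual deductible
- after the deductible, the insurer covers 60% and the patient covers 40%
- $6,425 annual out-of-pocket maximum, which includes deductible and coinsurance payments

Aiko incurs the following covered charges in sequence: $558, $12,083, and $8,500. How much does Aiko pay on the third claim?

#1 ($558): fully absorbed by the deductible. Cost to patient: $558. OOP to date $558.
#2 ($12,083): $531 to deductible, leaving $11,552; 40% of $11,552 = $4,620.80. Patient owes $5,151.80 (running OOP $5,709.80).
#3 ($8,500): deductible already satisfied, so patient's share is 40% × $8,500 = $3,400. Adding that to $5,709.80 gives $9,109.80, past the $6,425 cap; patient pays only $6,425 − $5,709.80 = $715.20.

$715.20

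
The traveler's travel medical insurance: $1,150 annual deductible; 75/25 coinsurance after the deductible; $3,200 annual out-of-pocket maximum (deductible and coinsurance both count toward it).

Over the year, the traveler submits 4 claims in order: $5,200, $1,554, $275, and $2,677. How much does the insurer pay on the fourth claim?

$2,096.75

Claim 1 — $5,200: deductible takes $1,150, $4,050 remains; traveler's 25% is $1,012.50. Cost to traveler: $2,162.50. OOP to date $2,162.50. Plan pays $5,200 − $2,162.50 = $3,037.50.
Claim 2 — $1,554: 25% coinsurance on $1,554 = $388.50. Traveler pays $388.50; OOP now $2,551. Insurer: $1,554 − $388.50 = $1,165.50.
Claim 3 — $275: deductible already satisfied, so traveler's share is 25% × $275 = $68.75. Traveler owes $68.75 (running OOP $2,619.75). Plan pays $275 − $68.75 = $206.25.
Claim 4 — $2,677: deductible met; 25% of $2,677 = $669.25. OOP would hit $3,289 > $3,200, so the cap limits the traveler to $3,200 − $2,619.75 = $580.25. Plan pays $2,677 − $580.25 = $2,096.75.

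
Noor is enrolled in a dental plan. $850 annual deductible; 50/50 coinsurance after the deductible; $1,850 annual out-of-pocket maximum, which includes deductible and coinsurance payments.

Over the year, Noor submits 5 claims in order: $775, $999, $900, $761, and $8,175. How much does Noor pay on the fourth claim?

Bill 1, $775: all of it applies to the deductible. Cost to patient: $775. OOP to date $775.
Bill 2, $999: $75 finishes the deductible; $924 goes to coinsurance; coinsurance $924 × 50% = $462. Cost to patient: $537. OOP to date $1,312.
Bill 3, $900: 50% coinsurance on $900 = $450. Patient pays $450; OOP now $1,762.
Bill 4, $761: deductible met; 50% of $761 = $380.50. OOP would hit $2,142.50 > $1,850, so the cap limits the patient to $1,850 − $1,762 = $88.

$88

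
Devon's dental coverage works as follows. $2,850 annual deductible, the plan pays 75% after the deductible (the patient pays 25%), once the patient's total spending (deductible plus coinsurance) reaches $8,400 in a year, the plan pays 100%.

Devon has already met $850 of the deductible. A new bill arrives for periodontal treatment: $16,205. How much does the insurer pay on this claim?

Remaining deductible: $2,850 − $850 = $2,000.
After the $2,000 deductible portion, $16,205 − $2,000 = $14,205 is subject to coinsurance.
Patient's 25% share of $14,205 is $3,551.25.
So the patient owes $2,000 + $3,551.25 = $5,551.25 before any cap.
Cumulative spending $850 + $5,551.25 = $6,401.25 stays under the $8,400 maximum.
Insurer pays the balance: $16,205 − $5,551.25 = $10,653.75.

$10,653.75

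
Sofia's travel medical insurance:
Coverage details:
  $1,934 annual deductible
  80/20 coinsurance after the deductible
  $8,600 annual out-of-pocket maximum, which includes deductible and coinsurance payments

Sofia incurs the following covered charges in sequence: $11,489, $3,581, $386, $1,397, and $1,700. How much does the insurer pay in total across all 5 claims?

Claim 1 — $11,489: $1,934 finishes the deductible; $9,555 goes to coinsurance; traveler's 20% is $1,911. Traveler owes $3,845 (running OOP $3,845). Plan pays $11,489 − $3,845 = $7,644.
Claim 2 — $3,581: 20% coinsurance on $3,581 = $716.20. Traveler pays $716.20; OOP now $4,561.20. Plan pays $3,581 − $716.20 = $2,864.80.
Claim 3 — $386: deductible met; 20% of $386 = $77.20. Traveler pays $77.20; OOP now $4,638.40. Insurer: $386 − $77.20 = $308.80.
Claim 4 — $1,397: deductible met; 20% of $1,397 = $279.40. Cost to traveler: $279.40. OOP to date $4,917.80. Plan pays $1,397 − $279.40 = $1,117.60.
Claim 5 — $1,700: deductible already satisfied, so traveler's share is 20% × $1,700 = $340. Traveler pays $340; OOP now $5,257.80. Plan pays $1,700 − $340 = $1,360.
Insurer total: $7,644 + $2,864.80 + $308.80 + $1,117.60 + $1,360 = $13,295.20.

$13,295.20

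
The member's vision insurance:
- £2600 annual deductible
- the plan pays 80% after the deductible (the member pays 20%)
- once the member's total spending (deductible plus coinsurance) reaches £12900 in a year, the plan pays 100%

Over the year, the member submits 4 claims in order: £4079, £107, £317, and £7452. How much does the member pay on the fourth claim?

£1490.40

#1 (£4079): deductible takes £2600, £1479 remains; 20% of £1479 = £295.80. Member pays £2895.80; OOP now £2895.80.
#2 (£107): 20% coinsurance on £107 = £21.40. Member pays £21.40; OOP now £2917.20.
#3 (£317): deductible met; 20% of £317 = £63.40. Member pays £63.40; OOP now £2980.60.
#4 (£7452): deductible already satisfied, so member's share is 20% × £7452 = £1490.40. Member owes £1490.40 (running OOP £4471).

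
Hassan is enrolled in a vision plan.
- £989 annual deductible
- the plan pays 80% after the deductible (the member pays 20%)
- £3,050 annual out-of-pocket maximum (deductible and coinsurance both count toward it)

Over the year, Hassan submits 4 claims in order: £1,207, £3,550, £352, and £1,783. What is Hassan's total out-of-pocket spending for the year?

Bill 1, £1,207: £989 to deductible, leaving £218; coinsurance £218 × 20% = £43.60. Member pays £1,032.60; OOP now £1,032.60.
Bill 2, £3,550: deductible already satisfied, so member's share is 20% × £3,550 = £710. Cost to member: £710. OOP to date £1,742.60.
Bill 3, £352: deductible already satisfied, so member's share is 20% × £352 = £70.40. Cost to member: £70.40. OOP to date £1,813.
Bill 4, £1,783: deductible met; 20% of £1,783 = £356.60. Member pays £356.60; OOP now £2,169.60.
Summing the member's payments: £1,032.60 + £710 + £70.40 + £356.60 = £2,169.60.

£2,169.60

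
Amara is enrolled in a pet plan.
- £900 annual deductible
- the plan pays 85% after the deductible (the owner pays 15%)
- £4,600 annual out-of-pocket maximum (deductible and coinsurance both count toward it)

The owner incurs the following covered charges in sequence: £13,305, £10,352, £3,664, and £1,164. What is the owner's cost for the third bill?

Claim 1 — £13,305: £900 to deductible, leaving £12,405; coinsurance £12,405 × 15% = £1,860.75. Cost to owner: £2,760.75. OOP to date £2,760.75.
Claim 2 — £10,352: 15% coinsurance on £10,352 = £1,552.80. Owner owes £1,552.80 (running OOP £4,313.55).
Claim 3 — £3,664: deductible met; 15% of £3,664 = £549.60. OOP would hit £4,863.15 > £4,600, so the cap limits the owner to £4,600 − £4,313.55 = £286.45.

£286.45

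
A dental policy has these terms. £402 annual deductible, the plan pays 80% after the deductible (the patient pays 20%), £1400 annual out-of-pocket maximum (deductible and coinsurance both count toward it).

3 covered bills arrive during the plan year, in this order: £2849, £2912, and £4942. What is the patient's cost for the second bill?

£508.60

Claim 1 — £2849: deductible takes £402, £2447 remains; 20% of £2447 = £489.40. Patient owes £891.40 (running OOP £891.40).
Claim 2 — £2912: deductible met; 20% of £2912 = £582.40. Adding that to £891.40 gives £1473.80, past the £1400 cap; patient pays only £1400 − £891.40 = £508.60.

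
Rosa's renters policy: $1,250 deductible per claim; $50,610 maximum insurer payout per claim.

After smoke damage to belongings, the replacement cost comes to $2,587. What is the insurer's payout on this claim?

$1,337

Subtract the deductible: $2,587 − $1,250 = $1,337.
That's under the $50,610 cap, so the insurer reimburses the full $1,337.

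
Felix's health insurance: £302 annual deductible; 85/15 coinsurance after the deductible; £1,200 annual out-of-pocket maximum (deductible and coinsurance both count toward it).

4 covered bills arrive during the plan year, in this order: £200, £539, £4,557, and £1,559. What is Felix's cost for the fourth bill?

Claim 1 — £200: all of it applies to the deductible. Patient owes £200 (running OOP £200).
Claim 2 — £539: £102 finishes the deductible; £437 goes to coinsurance; coinsurance £437 × 15% = £65.55. Cost to patient: £167.55. OOP to date £367.55.
Claim 3 — £4,557: 15% coinsurance on £4,557 = £683.55. Cost to patient: £683.55. OOP to date £1,051.10.
Claim 4 — £1,559: deductible met; 15% of £1,559 = £233.85. That would push OOP to £1,284.95, over the £1,200 cap, so patient pays £1,200 − £1,051.10 = £148.90.

£148.90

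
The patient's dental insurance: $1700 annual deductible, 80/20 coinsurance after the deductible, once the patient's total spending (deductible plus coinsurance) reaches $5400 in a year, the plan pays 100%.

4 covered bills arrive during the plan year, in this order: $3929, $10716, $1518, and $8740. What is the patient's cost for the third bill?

Claim 1 — $3929: $1700 finishes the deductible; $2229 goes to coinsurance; patient's 20% is $445.80. Patient owes $2145.80 (running OOP $2145.80).
Claim 2 — $10716: deductible met; 20% of $10716 = $2143.20. Patient owes $2143.20 (running OOP $4289).
Claim 3 — $1518: deductible met; 20% of $1518 = $303.60. Cost to patient: $303.60. OOP to date $4592.60.

$303.60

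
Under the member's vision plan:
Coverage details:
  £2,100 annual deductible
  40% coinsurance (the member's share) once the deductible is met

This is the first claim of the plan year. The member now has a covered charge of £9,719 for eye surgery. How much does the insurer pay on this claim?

£4,571.40

The full £2,100 deductible is still open; £2,100 of this bill applies to it.
That leaves £9,719 − £2,100 = £7,619 for coinsurance.
Member's 40% share of £7,619 is £3,047.60.
Member responsibility: £2,100 + £3,047.60 = £5,147.60.
Insurer pays the balance: £9,719 − £5,147.60 = £4,571.40.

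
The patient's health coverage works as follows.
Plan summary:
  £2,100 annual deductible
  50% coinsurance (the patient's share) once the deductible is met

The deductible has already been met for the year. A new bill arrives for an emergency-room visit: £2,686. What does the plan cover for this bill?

£1,343

The deductible is already satisfied, so the full bill goes to coinsurance.
Patient's 50% share of £2,686 is £1,343.
Insurer pays the balance: £2,686 − £1,343 = £1,343.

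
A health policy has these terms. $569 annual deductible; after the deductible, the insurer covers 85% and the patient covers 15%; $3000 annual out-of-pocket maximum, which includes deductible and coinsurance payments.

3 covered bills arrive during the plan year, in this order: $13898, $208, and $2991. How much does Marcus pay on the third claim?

$400.45

#1 ($13898): $569 finishes the deductible; $13329 goes to coinsurance; patient's 15% is $1999.35. Patient owes $2568.35 (running OOP $2568.35).
#2 ($208): deductible met; 15% of $208 = $31.20. Patient owes $31.20 (running OOP $2599.55).
#3 ($2991): deductible already satisfied, so patient's share is 15% × $2991 = $448.65. OOP would hit $3048.20 > $3000, so the cap limits the patient to $3000 − $2599.55 = $400.45.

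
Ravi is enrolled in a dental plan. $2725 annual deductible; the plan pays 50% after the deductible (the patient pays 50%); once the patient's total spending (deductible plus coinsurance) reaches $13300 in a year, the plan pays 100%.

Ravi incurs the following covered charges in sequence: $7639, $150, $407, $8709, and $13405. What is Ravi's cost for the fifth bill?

$3485

Claim 1 ($7639): $2725 to deductible, leaving $4914; coinsurance $4914 × 50% = $2457. Patient pays $5182; OOP now $5182.
Claim 2 ($150): deductible already satisfied, so patient's share is 50% × $150 = $75. Patient owes $75 (running OOP $5257).
Claim 3 ($407): 50% coinsurance on $407 = $203.50. Patient owes $203.50 (running OOP $5460.50).
Claim 4 ($8709): 50% coinsurance on $8709 = $4354.50. Cost to patient: $4354.50. OOP to date $9815.
Claim 5 ($13405): 50% coinsurance on $13405 = $6702.50. OOP would hit $16517.50 > $13300, so the cap limits the patient to $13300 − $9815 = $3485.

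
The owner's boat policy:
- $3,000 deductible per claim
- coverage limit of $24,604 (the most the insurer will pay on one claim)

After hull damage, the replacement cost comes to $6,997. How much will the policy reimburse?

Less the $3,000 deductible: $6,997 − $3,000 = $3,997.
$3,997 ≤ $24,604, so the limit doesn't bind; insurer pays $3,997.

$3,997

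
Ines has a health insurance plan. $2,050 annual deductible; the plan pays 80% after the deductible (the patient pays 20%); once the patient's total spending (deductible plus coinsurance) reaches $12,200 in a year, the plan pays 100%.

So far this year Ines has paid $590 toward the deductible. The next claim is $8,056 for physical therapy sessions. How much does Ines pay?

Remaining deductible: $2,050 − $590 = $1,460.
The remaining $6,596 (= $8,056 − $1,460) moves to coinsurance.
Patient's 20% share of $6,596 is $1,319.20.
Patient responsibility before any cap: $1,460 + $1,319.20 = $2,779.20.
Total out-of-pocket so far would be $590 + $2,779.20 = $3,369.20, below the $12,200 cap — no reduction.

$2,779.20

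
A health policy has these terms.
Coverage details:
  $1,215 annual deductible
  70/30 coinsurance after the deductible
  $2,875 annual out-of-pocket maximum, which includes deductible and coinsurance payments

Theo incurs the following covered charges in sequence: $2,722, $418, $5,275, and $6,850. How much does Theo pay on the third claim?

Bill 1, $2,722: $1,215 finishes the deductible; $1,507 goes to coinsurance; coinsurance $1,507 × 30% = $452.10. Patient pays $1,667.10; OOP now $1,667.10.
Bill 2, $418: deductible met; 30% of $418 = $125.40. Cost to patient: $125.40. OOP to date $1,792.50.
Bill 3, $5,275: 30% coinsurance on $5,275 = $1,582.50. Adding that to $1,792.50 gives $3,375, past the $2,875 cap; patient pays only $2,875 − $1,792.50 = $1,082.50.

$1,082.50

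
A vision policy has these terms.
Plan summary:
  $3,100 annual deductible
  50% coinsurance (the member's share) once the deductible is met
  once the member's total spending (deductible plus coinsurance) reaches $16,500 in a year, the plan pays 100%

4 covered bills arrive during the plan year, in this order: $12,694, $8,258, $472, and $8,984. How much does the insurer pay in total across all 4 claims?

#1 ($12,694): deductible takes $3,100, $9,594 remains; 50% of $9,594 = $4,797. Member pays $7,897; OOP now $7,897. Plan pays $12,694 − $7,897 = $4,797.
#2 ($8,258): deductible met; 50% of $8,258 = $4,129. Cost to member: $4,129. OOP to date $12,026. Insurer: $8,258 − $4,129 = $4,129.
#3 ($472): deductible already satisfied, so member's share is 50% × $472 = $236. Member pays $236; OOP now $12,262. Plan pays $472 − $236 = $236.
#4 ($8,984): 50% coinsurance on $8,984 = $4,492. That would push OOP to $16,754, over the $16,500 cap, so member pays $16,500 − $12,262 = $4,238. Plan pays $8,984 − $4,238 = $4,746.
Insurer total: $4,797 + $4,129 + $236 + $4,746 = $13,908.

$13,908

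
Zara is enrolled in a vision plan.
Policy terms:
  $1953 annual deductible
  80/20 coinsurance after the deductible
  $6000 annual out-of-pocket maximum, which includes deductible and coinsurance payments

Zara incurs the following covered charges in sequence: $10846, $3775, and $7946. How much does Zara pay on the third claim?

Claim 1 — $10846: deductible takes $1953, $8893 remains; coinsurance $8893 × 20% = $1778.60. Cost to member: $3731.60. OOP to date $3731.60.
Claim 2 — $3775: deductible met; 20% of $3775 = $755. Member pays $755; OOP now $4486.60.
Claim 3 — $7946: deductible met; 20% of $7946 = $1589.20. That would push OOP to $6075.80, over the $6000 cap, so member pays $6000 − $4486.60 = $1513.40.

$1513.40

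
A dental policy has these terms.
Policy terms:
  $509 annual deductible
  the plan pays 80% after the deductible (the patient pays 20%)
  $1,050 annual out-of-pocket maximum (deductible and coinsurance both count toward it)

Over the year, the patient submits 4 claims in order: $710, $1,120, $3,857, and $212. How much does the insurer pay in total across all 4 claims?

$4,849

Bill 1, $710: $509 finishes the deductible; $201 goes to coinsurance; patient's 20% is $40.20. Cost to patient: $549.20. OOP to date $549.20. Insurer: $710 − $549.20 = $160.80.
Bill 2, $1,120: deductible already satisfied, so patient's share is 20% × $1,120 = $224. Patient owes $224 (running OOP $773.20). Plan pays $1,120 − $224 = $896.
Bill 3, $3,857: deductible already satisfied, so patient's share is 20% × $3,857 = $771.40. OOP would hit $1,544.60 > $1,050, so the cap limits the patient to $1,050 − $773.20 = $276.80. Insurer: $3,857 − $276.80 = $3,580.20.
Bill 4, $212: deductible met; 20% of $212 = $42.40. OOP would hit $1,092.40 > $1,050, so the cap limits the patient to $1,050 − $1,050 = $0. Plan pays $212 − $0 = $212.
Insurer total: $160.80 + $896 + $3,580.20 + $212 = $4,849.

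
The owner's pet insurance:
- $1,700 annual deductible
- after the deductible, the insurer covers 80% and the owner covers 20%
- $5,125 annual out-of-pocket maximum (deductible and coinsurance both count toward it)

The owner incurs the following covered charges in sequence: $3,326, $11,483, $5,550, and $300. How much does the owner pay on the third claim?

$803.20

#1 ($3,326): deductible takes $1,700, $1,626 remains; coinsurance $1,626 × 20% = $325.20. Cost to owner: $2,025.20. OOP to date $2,025.20.
#2 ($11,483): deductible already satisfied, so owner's share is 20% × $11,483 = $2,296.60. Owner pays $2,296.60; OOP now $4,321.80.
#3 ($5,550): deductible already satisfied, so owner's share is 20% × $5,550 = $1,110. OOP would hit $5,431.80 > $5,125, so the cap limits the owner to $5,125 − $4,321.80 = $803.20.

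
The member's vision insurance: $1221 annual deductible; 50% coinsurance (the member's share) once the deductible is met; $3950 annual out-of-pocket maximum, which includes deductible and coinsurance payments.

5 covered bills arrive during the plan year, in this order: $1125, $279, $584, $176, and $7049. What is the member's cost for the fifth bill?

#1 ($1125): fully absorbed by the deductible. Member pays $1125; OOP now $1125.
#2 ($279): $96 to deductible, leaving $183; coinsurance $183 × 50% = $91.50. Member pays $187.50; OOP now $1312.50.
#3 ($584): deductible already satisfied, so member's share is 50% × $584 = $292. Member owes $292 (running OOP $1604.50).
#4 ($176): deductible met; 50% of $176 = $88. Cost to member: $88. OOP to date $1692.50.
#5 ($7049): deductible met; 50% of $7049 = $3524.50. Adding that to $1692.50 gives $5217, past the $3950 cap; member pays only $3950 − $1692.50 = $2257.50.

$2257.50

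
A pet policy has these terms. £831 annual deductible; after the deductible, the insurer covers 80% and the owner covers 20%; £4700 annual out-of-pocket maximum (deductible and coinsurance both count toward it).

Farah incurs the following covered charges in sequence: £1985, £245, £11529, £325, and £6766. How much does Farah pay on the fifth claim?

Bill 1, £1985: £831 finishes the deductible; £1154 goes to coinsurance; 20% of £1154 = £230.80. Owner pays £1061.80; OOP now £1061.80.
Bill 2, £245: deductible met; 20% of £245 = £49. Owner owes £49 (running OOP £1110.80).
Bill 3, £11529: deductible met; 20% of £11529 = £2305.80. Owner pays £2305.80; OOP now £3416.60.
Bill 4, £325: 20% coinsurance on £325 = £65. Cost to owner: £65. OOP to date £3481.60.
Bill 5, £6766: 20% coinsurance on £6766 = £1353.20. Adding that to £3481.60 gives £4834.80, past the £4700 cap; owner pays only £4700 − £3481.60 = £1218.40.

£1218.40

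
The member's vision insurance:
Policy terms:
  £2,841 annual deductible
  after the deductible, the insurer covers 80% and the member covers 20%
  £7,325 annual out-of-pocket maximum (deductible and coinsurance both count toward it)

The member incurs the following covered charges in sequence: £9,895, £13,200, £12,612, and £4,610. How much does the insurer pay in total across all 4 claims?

£32,992

Bill 1, £9,895: deductible takes £2,841, £7,054 remains; 20% of £7,054 = £1,410.80. Cost to member: £4,251.80. OOP to date £4,251.80. Plan pays £9,895 − £4,251.80 = £5,643.20.
Bill 2, £13,200: deductible met; 20% of £13,200 = £2,640. Member pays £2,640; OOP now £6,891.80. Plan pays £13,200 − £2,640 = £10,560.
Bill 3, £12,612: 20% coinsurance on £12,612 = £2,522.40. That would push OOP to £9,414.20, over the £7,325 cap, so member pays £7,325 − £6,891.80 = £433.20. Plan pays £12,612 − £433.20 = £12,178.80.
Bill 4, £4,610: deductible met; 20% of £4,610 = £922. That would push OOP to £8,247, over the £7,325 cap, so member pays £7,325 − £7,325 = £0. Plan pays £4,610 − £0 = £4,610.
Insurer total: £5,643.20 + £10,560 + £12,178.80 + £4,610 = £32,992.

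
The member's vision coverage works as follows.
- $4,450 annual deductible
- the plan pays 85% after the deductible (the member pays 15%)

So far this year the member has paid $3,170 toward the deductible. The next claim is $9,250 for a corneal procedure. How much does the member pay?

$2,475.50

Remaining deductible: $4,450 − $3,170 = $1,280.
The remaining $7,970 (= $9,250 − $1,280) moves to coinsurance.
Member's 15% share of $7,970 is $1,195.50.
That puts the member's cost at $1,280 + $1,195.50 = $2,475.50.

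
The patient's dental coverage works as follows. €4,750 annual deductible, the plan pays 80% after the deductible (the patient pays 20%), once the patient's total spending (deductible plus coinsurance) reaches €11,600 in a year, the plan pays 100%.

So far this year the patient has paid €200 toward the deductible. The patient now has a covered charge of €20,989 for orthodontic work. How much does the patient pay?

Deductible still to meet: €4,750 − €200 = €4,550.
The remaining €16,439 (= €20,989 − €4,550) moves to coinsurance.
20% of €16,439 = €3,287.80 falls to the patient.
Patient responsibility before any cap: €4,550 + €3,287.80 = €7,837.80.
Year-to-date out-of-pocket becomes €200 + €7,837.80 = €8,037.80, still under the €11,600 maximum, so no cap applies.

€7,837.80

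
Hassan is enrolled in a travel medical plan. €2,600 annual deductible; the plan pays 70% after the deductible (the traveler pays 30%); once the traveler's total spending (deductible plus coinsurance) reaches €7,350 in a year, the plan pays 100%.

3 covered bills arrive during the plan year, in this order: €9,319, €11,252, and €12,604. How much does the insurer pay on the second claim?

€8,517.70

Claim 1 (€9,319): €2,600 finishes the deductible; €6,719 goes to coinsurance; traveler's 30% is €2,015.70. Cost to traveler: €4,615.70. OOP to date €4,615.70. Insurer: €9,319 − €4,615.70 = €4,703.30.
Claim 2 (€11,252): deductible already satisfied, so traveler's share is 30% × €11,252 = €3,375.60. Adding that to €4,615.70 gives €7,991.30, past the €7,350 cap; traveler pays only €7,350 − €4,615.70 = €2,734.30. Insurer: €11,252 − €2,734.30 = €8,517.70.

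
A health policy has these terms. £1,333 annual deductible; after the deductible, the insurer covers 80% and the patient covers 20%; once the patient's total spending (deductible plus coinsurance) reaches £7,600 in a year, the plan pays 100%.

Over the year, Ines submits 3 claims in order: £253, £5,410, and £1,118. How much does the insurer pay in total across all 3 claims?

£4,358.40

Claim 1 — £253: all of it applies to the deductible. Cost to patient: £253. OOP to date £253. Insurer: £253 − £253 = £0.
Claim 2 — £5,410: deductible takes £1,080, £4,330 remains; coinsurance £4,330 × 20% = £866. Patient owes £1,946 (running OOP £2,199). Plan pays £5,410 − £1,946 = £3,464.
Claim 3 — £1,118: deductible met; 20% of £1,118 = £223.60. Patient owes £223.60 (running OOP £2,422.60). Insurer: £1,118 − £223.60 = £894.40.
Insurer total: £0 + £3,464 + £894.40 = £4,358.40.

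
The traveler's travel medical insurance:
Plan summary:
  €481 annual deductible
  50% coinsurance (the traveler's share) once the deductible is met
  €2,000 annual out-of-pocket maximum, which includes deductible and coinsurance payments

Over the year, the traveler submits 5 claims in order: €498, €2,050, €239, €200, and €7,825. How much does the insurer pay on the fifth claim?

Bill 1, €498: €481 finishes the deductible; €17 goes to coinsurance; traveler's 50% is €8.50. Cost to traveler: €489.50. OOP to date €489.50. Insurer: €498 − €489.50 = €8.50.
Bill 2, €2,050: deductible met; 50% of €2,050 = €1,025. Traveler owes €1,025 (running OOP €1,514.50). Plan pays €2,050 − €1,025 = €1,025.
Bill 3, €239: deductible already satisfied, so traveler's share is 50% × €239 = €119.50. Cost to traveler: €119.50. OOP to date €1,634. Plan pays €239 − €119.50 = €119.50.
Bill 4, €200: deductible met; 50% of €200 = €100. Traveler owes €100 (running OOP €1,734). Plan pays €200 − €100 = €100.
Bill 5, €7,825: deductible met; 50% of €7,825 = €3,912.50. Adding that to €1,734 gives €5,646.50, past the €2,000 cap; traveler pays only €2,000 − €1,734 = €266. Insurer: €7,825 − €266 = €7,559.

€7,559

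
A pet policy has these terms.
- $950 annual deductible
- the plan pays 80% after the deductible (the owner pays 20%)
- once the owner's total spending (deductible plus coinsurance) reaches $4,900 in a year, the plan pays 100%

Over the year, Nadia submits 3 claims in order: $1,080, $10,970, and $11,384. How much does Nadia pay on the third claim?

$1,730

#1 ($1,080): deductible takes $950, $130 remains; coinsurance $130 × 20% = $26. Owner pays $976; OOP now $976.
#2 ($10,970): deductible met; 20% of $10,970 = $2,194. Owner owes $2,194 (running OOP $3,170).
#3 ($11,384): deductible already satisfied, so owner's share is 20% × $11,384 = $2,276.80. That would push OOP to $5,446.80, over the $4,900 cap, so owner pays $4,900 − $3,170 = $1,730.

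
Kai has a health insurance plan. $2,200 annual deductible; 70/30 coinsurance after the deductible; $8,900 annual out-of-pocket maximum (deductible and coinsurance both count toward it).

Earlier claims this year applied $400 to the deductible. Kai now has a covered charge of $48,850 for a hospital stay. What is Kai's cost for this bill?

Remaining deductible: $2,200 − $400 = $1,800.
The remaining $47,050 (= $48,850 − $1,800) moves to coinsurance.
30% of $47,050 = $14,115 falls to the patient.
Patient responsibility before any cap: $1,800 + $14,115 = $15,915.
That would bring total out-of-pocket to $16,315, past the $8,900 cap. The patient is capped at $8,900 − $400 = $8,500 on this claim.

$8,500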